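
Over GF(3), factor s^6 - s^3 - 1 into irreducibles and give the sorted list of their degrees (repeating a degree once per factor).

2, 2, 2

Write g(s) = s^6 - s^3 - 1.
Roots in GF(3): g(0) = 2; g(1) = 2; g(2) = 1.
Complete factorization: g(s) = (s^2 - s - 1)^3.
Factor degrees with multiplicity: 2 + 2 + 2 = 6.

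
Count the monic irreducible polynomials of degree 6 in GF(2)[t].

By the necklace-counting formula, N_2(6) = (1/6) Σ_{d|6} μ(6/d)·2^d.
Divisors of 6: 1, 2, 3, 6; μ(6/d) for each: 1, -1, -1, 1.
Σ = 2^1 − 2^2 − 2^3 + 2^6 = 54.
N = 54/6 = 9.

9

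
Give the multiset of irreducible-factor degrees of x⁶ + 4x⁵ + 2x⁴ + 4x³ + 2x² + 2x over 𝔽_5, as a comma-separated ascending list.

Write h(x) = x⁶ + 4x⁵ + 2x⁴ + 4x³ + 2x² + 2x.
Roots in 𝔽_5: h(0) = 0 → root; h(1) = 0 → root; h(2) = 3; h(3) = 0 → root; h(4) = 0 → root.
Linear factors from roots: (x), (x + 4), (x + 2), (x + 1).
Complete factorization: h(x) = (x)·(x + 1)·(x + 2)·(x + 4)·(x² + 2x + 4).
Factor degrees with multiplicity: 1 + 1 + 1 + 1 + 2 = 6.

1, 1, 1, 1, 2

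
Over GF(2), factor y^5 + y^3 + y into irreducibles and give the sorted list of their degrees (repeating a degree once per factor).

1, 2, 2

Write h(y) = y^5 + y^3 + y.
Roots in GF(2): h(0) = 0 → root; h(1) = 1.
Linear factors from roots: (y).
Complete factorization: h(y) = (y)·(y^2 + y + 1)^2.
Factor degrees with multiplicity: 1 + 2 + 2 = 5.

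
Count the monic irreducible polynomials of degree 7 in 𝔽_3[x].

312

Gauss's count: N_{3}(7) = (1/7) Σ_{d|7} μ(7/d)·3^d.
Divisors of 7: 1, 7; μ(7/d) for each: -1, 1.
Σ = − 3^1 + 3^7 = 2184.
N = 2184/7 = 312.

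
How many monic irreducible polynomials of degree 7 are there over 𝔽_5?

11160

Gauss's count: N_{5}(7) = (1/7) Σ_{d|7} μ(7/d)·5^d.
Divisors of 7: 1, 7; μ(7/d) for each: -1, 1.
Σ = − 5^1 + 5^7 = 78120.
N = 78120/7 = 11160.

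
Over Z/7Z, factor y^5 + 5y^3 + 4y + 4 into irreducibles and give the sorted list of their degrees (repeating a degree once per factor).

Write f(y) = y^5 + 5y^3 + 4y + 4.
Linear factors from roots: (y + 6), (y + 5).
Complete factorization: f(y) = (y + 5)·(y + 6)·(y^3 + 3y^2 + 5y + 2).
Factor degrees with multiplicity: 1 + 1 + 3 = 5.

1, 1, 3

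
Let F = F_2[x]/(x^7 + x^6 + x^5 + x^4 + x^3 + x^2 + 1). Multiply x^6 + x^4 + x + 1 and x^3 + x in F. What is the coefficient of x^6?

0

Multiply in F_2[x]: (x^6 + x^4 + x + 1)·(x^3 + x) = x^9 + x^5 + x^4 + x^3 + x^2 + x.
Reduce using x^7 ≡ x^6 + x^5 + x^4 + x^3 + x^2 + 1 (mod x^7 + x^6 + x^5 + x^4 + x^3 + x^2 + 1).
Reduced: x^5 + x^4.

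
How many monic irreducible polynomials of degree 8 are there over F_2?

30

By the necklace-counting formula, N_2(8) = (1/8) Σ_{d|8} μ(8/d)·2^d.
Divisors of 8: 1, 2, 4, 8; μ(8/d) for each: 0, 0, -1, 1.
Σ = − 2^4 + 2^8 = 240.
N = 240/8 = 30.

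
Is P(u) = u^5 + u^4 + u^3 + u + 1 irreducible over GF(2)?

Yes

Check for roots in GF(2): P(0) = 1; P(1) = 1.
No roots, so no linear factors.
Monic irreducibles of degree 2 over GF(2): u^2 + u + 1.
None of them divide P (all give nonzero remainder).
No irreducible factor of degree ≤ 2 exists, so P is irreducible over GF(2).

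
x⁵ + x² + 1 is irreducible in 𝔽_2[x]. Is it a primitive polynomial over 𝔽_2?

Yes

Write f(x) = x⁵ + x² + 1.
|GF(2^5)^×| = 2^5 − 1 = 31. Prime factorization: 31 = 31.
f is primitive ⇔ x has order 31 in GF(2)[x]/(f), i.e. x^(31/q) ≠ 1 for each prime q | 31.
x^(1) mod f = x.
None equal 1, so x has full order 31; f is primitive.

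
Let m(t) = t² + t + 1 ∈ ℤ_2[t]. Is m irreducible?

Check for roots in ℤ_2: m(0) = 1; m(1) = 1.
No roots. A degree-2 polynomial over a field with no linear factor is irreducible.

Yes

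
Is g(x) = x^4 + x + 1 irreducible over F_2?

Yes

Check for roots in F_2: g(0) = 1; g(1) = 1.
No roots, so no linear factors.
Monic irreducibles of degree 2 over GF(2): x^2 + x + 1.
None of them divide g (all give nonzero remainder).
No irreducible factor of degree ≤ 2 exists, so g is irreducible over GF(2).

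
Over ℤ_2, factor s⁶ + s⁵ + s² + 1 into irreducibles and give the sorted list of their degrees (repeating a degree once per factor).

Write h(s) = s⁶ + s⁵ + s² + 1.
Roots in ℤ_2: h(0) = 1; h(1) = 0 → root.
Linear factors from roots: (s + 1).
Complete factorization: h(s) = (s + 1)·(s² + s + 1)·(s³ + s² + 1).
Factor degrees with multiplicity: 1 + 2 + 3 = 6.

1, 2, 3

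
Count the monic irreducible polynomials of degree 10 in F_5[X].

Gauss's count: N_{5}(10) = (1/10) Σ_{d|10} μ(10/d)·5^d.
Divisors of 10: 1, 2, 5, 10; μ(10/d) for each: 1, -1, -1, 1.
Σ = 5^1 − 5^2 − 5^5 + 5^10 = 9762480.
N = 9762480/10 = 976248.

976248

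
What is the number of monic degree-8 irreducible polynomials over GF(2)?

x^(2^8) − x is the product of all monic irreducibles of degree dividing 8; Möbius inversion gives N = (1/8) Σ μ(8/d)·2^d.
Divisors of 8: 1, 2, 4, 8; μ(8/d) for each: 0, 0, -1, 1.
Σ = − 2^4 + 2^8 = 240.
N = 240/8 = 30.

30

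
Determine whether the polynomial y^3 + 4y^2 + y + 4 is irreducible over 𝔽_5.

No

Write h(y) = y^3 + 4y^2 + y + 4.
Check for roots in 𝔽_5: h(0) = 4; h(1) = 0 → root; h(2) = 0 → root; h(3) = 0 → root; h(4) = 1.
h(1) = 0, so (y − 1) divides h(y); h is reducible.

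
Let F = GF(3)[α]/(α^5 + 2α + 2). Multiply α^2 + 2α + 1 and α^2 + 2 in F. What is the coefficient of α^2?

Multiply in GF(3)[α]: (α^2 + 2α + 1)·(α^2 + 2) = α^4 + 2α^3 + α + 2.
Reduced: α^4 + 2α^3 + α + 2.

0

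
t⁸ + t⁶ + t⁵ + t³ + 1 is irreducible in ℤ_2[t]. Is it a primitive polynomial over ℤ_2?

Write f(t) = t⁸ + t⁶ + t⁵ + t³ + 1.
|GF(2^8)^×| = 2^8 − 1 = 255. Prime factorization: 255 = 3·5·17.
f is primitive ⇔ t has order 255 in GF(2)[t]/(f), i.e. t^(255/q) ≠ 1 for each prime q | 255.
t^(85) mod f = t⁶ + t⁵ + t⁴ + t³ + t² + t + 1.
t^(51) mod f = t⁶ + t⁵ + t⁴ + t³.
t^(15) mod f = t⁷ + t⁵ + t⁴ + t² + 1.
None equal 1, so t has full order 255; f is primitive.

Yes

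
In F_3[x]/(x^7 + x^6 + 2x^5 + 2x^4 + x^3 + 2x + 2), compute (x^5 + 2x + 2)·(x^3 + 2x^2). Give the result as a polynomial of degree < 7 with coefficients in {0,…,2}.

2x^5 + 2x^4 + 2x^3 + 2x^2 + 2x + 1

Multiply in F_3[x]: (x^5 + 2x + 2)·(x^3 + 2x^2) = x^8 + 2x^7 + 2x^4 + x^2.
Reduce using x^7 ≡ 2x^6 + x^5 + x^4 + 2x^3 + x + 1 (mod x^7 + x^6 + 2x^5 + 2x^4 + x^3 + 2x + 2).
Reduced: 2x^5 + 2x^4 + 2x^3 + 2x^2 + 2x + 1.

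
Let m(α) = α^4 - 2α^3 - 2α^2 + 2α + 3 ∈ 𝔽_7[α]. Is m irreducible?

Yes

Check for roots in 𝔽_7: m(0) = 3; m(1) = 2; m(2) = 6; m(3) = 4; m(4) = 2; m(5) = 2; m(6) = 2.
No roots, so no linear factors.
Degree-2 irreducible divisors: test the 21 monic irreducibles of degree 2 over GF(7).
None of them divide m (all give nonzero remainder).
No irreducible factor of degree ≤ 2 exists, so m is irreducible over GF(7).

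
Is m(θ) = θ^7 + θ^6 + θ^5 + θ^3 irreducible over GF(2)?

No

Check for roots in GF(2): m(0) = 0 → root; m(1) = 0 → root.
m(0) = 0, so (θ) divides m(θ); m is reducible.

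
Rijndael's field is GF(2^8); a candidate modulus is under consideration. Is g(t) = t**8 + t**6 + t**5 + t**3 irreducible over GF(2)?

No

Check for roots in GF(2): g(0) = 0 → root; g(1) = 0 → root.
g(0) = 0, so (t) divides g(t); g is reducible.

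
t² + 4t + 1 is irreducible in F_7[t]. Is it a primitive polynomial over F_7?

No

Write f(t) = t² + 4t + 1.
|GF(7^2)^×| = 7^2 − 1 = 48. Prime factorization: 48 = 2^4·3.
f is primitive ⇔ t has order 48 in GF(7)[t]/(f), i.e. t^(48/q) ≠ 1 for each prime q | 48.
t^(24) mod f = 1
t^(16) mod f = 1
Since t^(24) = 1, the order of t divides 24 < 48; not primitive.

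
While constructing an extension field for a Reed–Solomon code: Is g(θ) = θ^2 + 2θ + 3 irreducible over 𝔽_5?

Yes

Check for roots in 𝔽_5: g(0) = 3; g(1) = 1; g(2) = 1; g(3) = 3; g(4) = 2.
No roots. A degree-2 polynomial over a field with no linear factor is irreducible.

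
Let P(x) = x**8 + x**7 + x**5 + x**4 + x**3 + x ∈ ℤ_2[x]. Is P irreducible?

No

Check for roots in ℤ_2: P(0) = 0 → root; P(1) = 0 → root.
P(0) = 0, so (x) divides P(x); P is reducible.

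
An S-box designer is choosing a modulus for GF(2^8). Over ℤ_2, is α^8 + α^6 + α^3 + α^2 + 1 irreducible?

Write f(α) = α^8 + α^6 + α^3 + α^2 + 1.
Check for roots in ℤ_2: f(0) = 1; f(1) = 1.
No roots, so no linear factors.
Monic irreducibles of degree 2 over GF(2): α^2 + α + 1.
None of them divide f (all give nonzero remainder).
Monic irreducibles of degree 3 over GF(2): α^3 + α + 1, α^3 + α^2 + 1.
None of them divide f (all give nonzero remainder).
Monic irreducibles of degree 4 over GF(2): α^4 + α + 1, α^4 + α^3 + 1, α^4 + α^3 + α^2 + α + 1.
None of them divide f (all give nonzero remainder).
No irreducible factor of degree ≤ 4 exists, so f is irreducible over GF(2).

Yes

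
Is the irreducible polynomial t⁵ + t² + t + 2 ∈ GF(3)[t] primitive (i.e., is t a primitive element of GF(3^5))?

No

Write f(t) = t⁵ + t² + t + 2.
|GF(3^5)^×| = 3^5 − 1 = 242. Prime factorization: 242 = 2·11^2.
f is primitive ⇔ t has order 242 in GF(3)[t]/(f), i.e. t^(242/q) ≠ 1 for each prime q | 242.
t^(121) mod f = 1
t^(22) mod f = t⁴ + 2t³ + 2t² + 2t.
Since t^(121) = 1, the order of t divides 121 < 242; not primitive.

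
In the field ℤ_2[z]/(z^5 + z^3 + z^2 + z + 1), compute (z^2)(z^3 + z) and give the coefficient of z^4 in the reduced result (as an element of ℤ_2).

Multiply in ℤ_2[z]: (z^2)·(z^3 + z) = z^5 + z^3.
Reduce using z^5 ≡ z^3 + z^2 + z + 1 (mod z^5 + z^3 + z^2 + z + 1).
Reduced: z^2 + z + 1.

0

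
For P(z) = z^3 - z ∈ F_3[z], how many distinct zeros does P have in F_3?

3

Evaluate at each of the 3 elements of F_3:
P(0) = 0 → root; P(1) = 0 → root; P(2) = 0 → root.
Roots: {0, 1, 2}.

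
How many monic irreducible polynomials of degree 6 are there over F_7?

x^(7^6) − x is the product of all monic irreducibles of degree dividing 6; Möbius inversion gives N = (1/6) Σ μ(6/d)·7^d.
Divisors of 6: 1, 2, 3, 6; μ(6/d) for each: 1, -1, -1, 1.
Σ = 7^1 − 7^2 − 7^3 + 7^6 = 117264.
N = 117264/6 = 19544.

19544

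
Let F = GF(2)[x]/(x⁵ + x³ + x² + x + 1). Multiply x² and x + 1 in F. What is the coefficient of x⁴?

Multiply in GF(2)[x]: (x²)·(x + 1) = x³ + x².
Reduced: x³ + x².

0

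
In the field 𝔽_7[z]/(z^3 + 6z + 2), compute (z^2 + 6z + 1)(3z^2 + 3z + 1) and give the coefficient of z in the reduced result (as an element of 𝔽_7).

Multiply in 𝔽_7[z]: (z^2 + 6z + 1)·(3z^2 + 3z + 1) = 3z^4 + z^2 + 2z + 1.
Reduce using z^3 ≡ z + 5 (mod z^3 + 6z + 2).
Reduced: 4z^2 + 3z + 1.

3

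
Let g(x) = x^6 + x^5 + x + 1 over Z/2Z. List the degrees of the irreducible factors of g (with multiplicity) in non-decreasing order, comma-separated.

1, 1, 4

Roots in Z/2Z: g(0) = 1; g(1) = 0 → root.
Linear factors from roots: (x + 1).
Complete factorization: g(x) = (x + 1)^2·(x^4 + x^3 + x^2 + x + 1).
Factor degrees with multiplicity: 1 + 1 + 4 = 6.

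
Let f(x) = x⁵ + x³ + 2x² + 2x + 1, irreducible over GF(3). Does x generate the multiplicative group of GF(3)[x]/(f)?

Yes

|GF(3^5)^×| = 3^5 − 1 = 242. Prime factorization: 242 = 2·11^2.
f is primitive ⇔ x has order 242 in GF(3)[x]/(f), i.e. x^(242/q) ≠ 1 for each prime q | 242.
x^(121) mod f = 2.
x^(22) mod f = x + 1.
None equal 1, so x has full order 242; f is primitive.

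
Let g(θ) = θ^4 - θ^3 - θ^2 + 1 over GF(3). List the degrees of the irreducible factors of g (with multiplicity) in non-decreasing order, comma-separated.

Roots in GF(3): g(0) = 1; g(1) = 0 → root; g(2) = 2.
Linear factors from roots: (θ - 1).
Complete factorization: g(θ) = (θ - 1)·(θ^3 - θ - 1).
Factor degrees with multiplicity: 1 + 3 = 4.

1, 3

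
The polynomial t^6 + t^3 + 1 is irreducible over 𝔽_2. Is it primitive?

Write f(t) = t^6 + t^3 + 1.
|GF(2^6)^×| = 2^6 − 1 = 63. Prime factorization: 63 = 3^2·7.
f is primitive ⇔ t has order 63 in GF(2)[t]/(f), i.e. t^(63/q) ≠ 1 for each prime q | 63.
t^(21) mod f = t^3.
t^(9) mod f = 1
Since t^(9) = 1, the order of t divides 9 < 63; not primitive.

No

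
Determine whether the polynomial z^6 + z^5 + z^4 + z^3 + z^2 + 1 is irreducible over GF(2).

Write g(z) = z^6 + z^5 + z^4 + z^3 + z^2 + 1.
Check for roots in GF(2): g(0) = 1; g(1) = 0 → root.
g(1) = 0, so (z − 1) divides g(z); g is reducible.

No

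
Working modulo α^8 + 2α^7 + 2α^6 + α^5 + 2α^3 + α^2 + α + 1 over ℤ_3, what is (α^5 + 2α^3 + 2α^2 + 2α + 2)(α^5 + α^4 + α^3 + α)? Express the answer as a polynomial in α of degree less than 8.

2α^7 + 2α^6 + α^5 + α^4 + α^3 + 2α^2

Multiply in ℤ_3[α]: (α^5 + 2α^3 + 2α^2 + 2α + 2)·(α^5 + α^4 + α^3 + α) = α^10 + α^9 + α^7 + α^6 + α^3 + 2α^2 + 2α.
Reduce using α^8 ≡ α^7 + α^6 + 2α^5 + α^3 + 2α^2 + 2α + 2 (mod α^8 + 2α^7 + 2α^6 + α^5 + 2α^3 + α^2 + α + 1).
Reduced: 2α^7 + 2α^6 + α^5 + α^4 + α^3 + 2α^2.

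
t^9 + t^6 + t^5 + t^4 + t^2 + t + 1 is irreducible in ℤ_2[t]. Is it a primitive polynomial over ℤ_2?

Write f(t) = t^9 + t^6 + t^5 + t^4 + t^2 + t + 1.
|GF(2^9)^×| = 2^9 − 1 = 511. Prime factorization: 511 = 7·73.
f is primitive ⇔ t has order 511 in GF(2)[t]/(f), i.e. t^(511/q) ≠ 1 for each prime q | 511.
t^(73) mod f = t^8 + t^7 + t^6 + t^3 + t^2 + 1.
t^(7) mod f = t^7.
None equal 1, so t has full order 511; f is primitive.

Yes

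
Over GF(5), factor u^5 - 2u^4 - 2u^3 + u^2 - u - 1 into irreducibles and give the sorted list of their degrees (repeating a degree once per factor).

Write h(u) = u^5 - 2u^4 - 2u^3 + u^2 - u - 1.
Roots in GF(5): h(0) = 4; h(1) = 1; h(2) = 0 → root; h(3) = 2; h(4) = 0 → root.
Linear factors from roots: (u - 2), (u + 1).
Complete factorization: h(u) = (u + 1)·(u - 2)^2·(u^2 + u + 1).
Factor degrees with multiplicity: 1 + 1 + 1 + 2 = 5.

1, 1, 1, 2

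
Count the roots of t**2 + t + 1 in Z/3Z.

1

Write h(t) = t**2 + t + 1.
Evaluate at each of the 3 elements of Z/3Z:
h(0) = 1; h(1) = 0 → root; h(2) = 1.
Roots: {1}.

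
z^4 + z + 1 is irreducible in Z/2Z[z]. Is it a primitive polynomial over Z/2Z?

Yes

Write f(z) = z^4 + z + 1.
|GF(2^4)^×| = 2^4 − 1 = 15. Prime factorization: 15 = 3·5.
f is primitive ⇔ z has order 15 in GF(2)[z]/(f), i.e. z^(15/q) ≠ 1 for each prime q | 15.
z^(5) mod f = z^2 + z.
z^(3) mod f = z^3.
None equal 1, so z has full order 15; f is primitive.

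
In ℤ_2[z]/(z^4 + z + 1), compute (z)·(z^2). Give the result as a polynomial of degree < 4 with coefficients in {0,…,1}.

Multiply in ℤ_2[z]: (z)·(z^2) = z^3.
Reduced: z^3.

z^3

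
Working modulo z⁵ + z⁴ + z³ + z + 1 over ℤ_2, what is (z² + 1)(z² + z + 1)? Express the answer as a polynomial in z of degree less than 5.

Multiply in ℤ_2[z]: (z² + 1)·(z² + z + 1) = z⁴ + z³ + z + 1.
Reduced: z⁴ + z³ + z + 1.

z^4 + z^3 + z + 1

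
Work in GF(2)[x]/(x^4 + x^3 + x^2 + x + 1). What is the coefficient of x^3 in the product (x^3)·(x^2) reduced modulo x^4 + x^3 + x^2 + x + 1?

0

Multiply in GF(2)[x]: (x^3)·(x^2) = x^5.
Reduce using x^4 ≡ x^3 + x^2 + x + 1 (mod x^4 + x^3 + x^2 + x + 1).
Reduced: 1.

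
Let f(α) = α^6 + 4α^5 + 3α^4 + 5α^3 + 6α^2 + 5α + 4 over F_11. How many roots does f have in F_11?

2

Evaluate at each of the 11 elements of F_11:
f(0) = 4; f(1) = 6; f(2) = 10; f(3) = 7; f(4) = 6; f(5) = 4; f(6) = 5; f(7) = 0 → root; f(8) = 7; f(9) = 6; f(10) = 0 → root.
Roots: {7, 10}.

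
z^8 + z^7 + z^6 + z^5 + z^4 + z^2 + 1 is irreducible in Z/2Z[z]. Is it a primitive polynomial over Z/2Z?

Yes

Write f(z) = z^8 + z^7 + z^6 + z^5 + z^4 + z^2 + 1.
|GF(2^8)^×| = 2^8 − 1 = 255. Prime factorization: 255 = 3·5·17.
f is primitive ⇔ z has order 255 in GF(2)[z]/(f), i.e. z^(255/q) ≠ 1 for each prime q | 255.
z^(85) mod f = z^6 + z^4 + z^3 + z^2 + 1.
z^(51) mod f = z^6 + z^5 + z^4 + z^3 + z.
z^(15) mod f = z^4 + z^2.
None equal 1, so z has full order 255; f is primitive.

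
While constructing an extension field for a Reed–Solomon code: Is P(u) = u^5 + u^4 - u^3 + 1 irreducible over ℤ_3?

Yes

Check for roots in ℤ_3: P(0) = 1; P(1) = 2; P(2) = 2.
No roots, so no linear factors.
Monic irreducibles of degree 2 over GF(3): u^2 + 1, u^2 + u - 1, u^2 - u - 1.
None of them divide P (all give nonzero remainder).
No irreducible factor of degree ≤ 2 exists, so P is irreducible over GF(3).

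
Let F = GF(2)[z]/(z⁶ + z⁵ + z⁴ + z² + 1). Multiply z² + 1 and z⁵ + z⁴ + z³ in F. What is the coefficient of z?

Multiply in GF(2)[z]: (z² + 1)·(z⁵ + z⁴ + z³) = z⁷ + z⁶ + z⁴ + z³.
Reduce using z⁶ ≡ z⁵ + z⁴ + z² + 1 (mod z⁶ + z⁵ + z⁴ + z² + 1).
Reduced: z⁵ + z⁴ + z.

1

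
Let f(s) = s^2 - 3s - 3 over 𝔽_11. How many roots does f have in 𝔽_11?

Evaluate at each of the 11 elements of 𝔽_11:
f(0) = 8; f(1) = 6; f(2) = 6; f(3) = 8; f(4) = 1; f(5) = 7; f(6) = 4; f(7) = 3; f(8) = 4; f(9) = 7; f(10) = 1.
No element is a root.

0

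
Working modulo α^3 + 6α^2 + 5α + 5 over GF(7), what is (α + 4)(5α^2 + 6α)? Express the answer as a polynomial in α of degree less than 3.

3α^2 + 6α + 3

Multiply in GF(7)[α]: (α + 4)·(5α^2 + 6α) = 5α^3 + 5α^2 + 3α.
Reduce using α^3 ≡ α^2 + 2α + 2 (mod α^3 + 6α^2 + 5α + 5).
Reduced: 3α^2 + 6α + 3.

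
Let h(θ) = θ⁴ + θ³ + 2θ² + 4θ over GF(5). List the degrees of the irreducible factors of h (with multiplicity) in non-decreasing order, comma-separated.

1, 1, 2

Roots in GF(5): h(0) = 0 → root; h(1) = 3; h(2) = 0 → root; h(3) = 3; h(4) = 3.
Linear factors from roots: (θ), (θ + 3).
Complete factorization: h(θ) = (θ)·(θ + 3)·(θ² + 3θ + 3).
Factor degrees with multiplicity: 1 + 1 + 2 = 4.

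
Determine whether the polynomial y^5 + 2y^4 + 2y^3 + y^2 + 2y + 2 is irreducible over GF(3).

Write h(y) = y^5 + 2y^4 + 2y^3 + y^2 + 2y + 2.
Check for roots in GF(3): h(0) = 2; h(1) = 1; h(2) = 0 → root.
h(2) = 0, so (y − 2) divides h(y); h is reducible.

No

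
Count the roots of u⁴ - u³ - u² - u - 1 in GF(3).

Write f(u) = u⁴ - u³ - u² - u - 1.
Evaluate at each of the 3 elements of GF(3):
f(0) = 2; f(1) = 0 → root; f(2) = 1.
Roots: {1}.

1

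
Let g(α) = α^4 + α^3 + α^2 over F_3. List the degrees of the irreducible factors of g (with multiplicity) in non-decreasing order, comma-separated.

Roots in F_3: g(0) = 0 → root; g(1) = 0 → root; g(2) = 1.
Linear factors from roots: (α), (α + 2).
Complete factorization: g(α) = (α)^2·(α + 2)^2.
Factor degrees with multiplicity: 1 + 1 + 1 + 1 = 4.

1, 1, 1, 1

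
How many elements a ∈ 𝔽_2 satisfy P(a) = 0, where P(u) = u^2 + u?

Evaluate at each of the 2 elements of 𝔽_2:
P(0) = 0 → root; P(1) = 0 → root.
Roots: {0, 1}.

2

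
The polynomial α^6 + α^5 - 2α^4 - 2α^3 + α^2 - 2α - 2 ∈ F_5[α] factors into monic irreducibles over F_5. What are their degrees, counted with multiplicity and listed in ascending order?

1, 2, 3

Write g(α) = α^6 + α^5 - 2α^4 - 2α^3 + α^2 - 2α - 2.
Roots in F_5: g(0) = 3; g(1) = 0 → root; g(2) = 1; g(3) = 2; g(4) = 1.
Linear factors from roots: (α - 1).
Complete factorization: g(α) = (α - 1)·(α^2 + 2α - 2)·(α^3 + 2α - 1).
Factor degrees with multiplicity: 1 + 2 + 3 = 6.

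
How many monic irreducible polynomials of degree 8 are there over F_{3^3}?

35303625630

x^(27^8) − x is the product of all monic irreducibles of degree dividing 8; Möbius inversion gives N = (1/8) Σ μ(8/d)·27^d.
Divisors of 8: 1, 2, 4, 8; μ(8/d) for each: 0, 0, -1, 1.
Σ = − 27^4 + 27^8 = 282429005040.
N = 282429005040/8 = 35303625630.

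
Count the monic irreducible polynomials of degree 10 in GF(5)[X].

x^(5^10) − x is the product of all monic irreducibles of degree dividing 10; Möbius inversion gives N = (1/10) Σ μ(10/d)·5^d.
Divisors of 10: 1, 2, 5, 10; μ(10/d) for each: 1, -1, -1, 1.
Σ = 5^1 − 5^2 − 5^5 + 5^10 = 9762480.
N = 9762480/10 = 976248.

976248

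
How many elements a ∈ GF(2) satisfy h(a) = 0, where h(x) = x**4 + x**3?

2

Evaluate at each of the 2 elements of GF(2):
h(0) = 0 → root; h(1) = 0 → root.
Roots: {0, 1}.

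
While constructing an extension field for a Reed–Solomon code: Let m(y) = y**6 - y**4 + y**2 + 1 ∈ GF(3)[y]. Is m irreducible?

Yes

Check for roots in GF(3): m(0) = 1; m(1) = 2; m(2) = 2.
No roots, so no linear factors.
Monic irreducibles of degree 2 over GF(3): y**2 + 1, y**2 + y - 1, y**2 - y - 1.
None of them divide m (all give nonzero remainder).
Degree-3 irreducible divisors: test the 8 monic irreducibles of degree 3 over GF(3).
None of them divide m (all give nonzero remainder).
No irreducible factor of degree ≤ 3 exists, so m is irreducible over GF(3).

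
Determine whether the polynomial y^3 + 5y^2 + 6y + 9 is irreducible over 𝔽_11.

Write h(y) = y^3 + 5y^2 + 6y + 9.
Check each element of 𝔽_11 for a root: h(0)=9, h(1)=10, h(2)=5, h(3)=0, h(4)=1, h(5)=3, h(6)=1, h(7)=1, h(8)=9, h(9)=9, h(10)=7.
h(3) = 0, so (y − 3) divides h(y); h is reducible.

No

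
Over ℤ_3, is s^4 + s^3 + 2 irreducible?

Write h(s) = s^4 + s^3 + 2.
Check for roots in ℤ_3: h(0) = 2; h(1) = 1; h(2) = 2.
No roots, so no linear factors.
Monic irreducibles of degree 2 over GF(3): s^2 + 1, s^2 + s + 2, s^2 + 2s + 2.
None of them divide h (all give nonzero remainder).
No irreducible factor of degree ≤ 2 exists, so h is irreducible over GF(3).

Yes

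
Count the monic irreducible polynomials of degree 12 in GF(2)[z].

335

Gauss's count: N_{2}(12) = (1/12) Σ_{d|12} μ(12/d)·2^d.
Divisors of 12: 1, 2, 3, 4, 6, 12; μ(12/d) for each: 0, 1, 0, -1, -1, 1.
Σ = 2^2 − 2^4 − 2^6 + 2^12 = 4020.
N = 4020/12 = 335.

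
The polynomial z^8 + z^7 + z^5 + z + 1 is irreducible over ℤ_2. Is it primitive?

No

Write f(z) = z^8 + z^7 + z^5 + z + 1.
|GF(2^8)^×| = 2^8 − 1 = 255. Prime factorization: 255 = 3·5·17.
f is primitive ⇔ z has order 255 in GF(2)[z]/(f), i.e. z^(255/q) ≠ 1 for each prime q | 255.
z^(85) mod f = 1
z^(51) mod f = z^6 + z^4 + z^3 + z.
z^(15) mod f = z^5 + z^4 + z^3.
Since z^(85) = 1, the order of z divides 85 < 255; not primitive.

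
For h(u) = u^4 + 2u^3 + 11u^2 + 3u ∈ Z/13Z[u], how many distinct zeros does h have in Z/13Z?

Evaluate at each of the 13 elements of Z/13Z:
h(0) = 0 → root; h(1) = 4; h(2) = 4; h(3) = 9; h(4) = 0 → root; h(5) = 8; h(6) = 10; h(7) = 7; h(8) = 11; h(9) = 6; h(10) = 0 → root; h(11) = 12; h(12) = 7.
Roots: {0, 4, 10}.

3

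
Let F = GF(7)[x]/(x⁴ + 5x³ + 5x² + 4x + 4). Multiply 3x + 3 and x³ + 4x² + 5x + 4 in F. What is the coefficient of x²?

5

Multiply in GF(7)[x]: (3x + 3)·(x³ + 4x² + 5x + 4) = 3x⁴ + x³ + 6x² + 6x + 5.
Reduce using x⁴ ≡ 2x³ + 2x² + 3x + 3 (mod x⁴ + 5x³ + 5x² + 4x + 4).
Reduced: 5x² + x.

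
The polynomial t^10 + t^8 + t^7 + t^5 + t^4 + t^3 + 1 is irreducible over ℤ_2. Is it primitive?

No

Write f(t) = t^10 + t^8 + t^7 + t^5 + t^4 + t^3 + 1.
|GF(2^10)^×| = 2^10 − 1 = 1023. Prime factorization: 1023 = 3·11·31.
f is primitive ⇔ t has order 1023 in GF(2)[t]/(f), i.e. t^(1023/q) ≠ 1 for each prime q | 1023.
t^(341) mod f = 1
t^(93) mod f = t^9 + t^7 + t^3 + t^2 + 1.
t^(33) mod f = t^8 + t^6 + t^4 + t^3.
Since t^(341) = 1, the order of t divides 341 < 1023; not primitive.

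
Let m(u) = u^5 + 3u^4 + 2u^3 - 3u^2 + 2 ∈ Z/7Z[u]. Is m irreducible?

Yes

Check for roots in Z/7Z: m(0) = 2; m(1) = 5; m(2) = 2; m(3) = 4; m(4) = 5; m(5) = 4; m(6) = 6.
No roots, so no linear factors.
Degree-2 irreducible divisors: test the 21 monic irreducibles of degree 2 over GF(7).
None of them divide m (all give nonzero remainder).
No irreducible factor of degree ≤ 2 exists, so m is irreducible over GF(7).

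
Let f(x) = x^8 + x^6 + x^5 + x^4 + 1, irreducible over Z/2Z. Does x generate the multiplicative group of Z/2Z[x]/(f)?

Yes

|GF(2^8)^×| = 2^8 − 1 = 255. Prime factorization: 255 = 3·5·17.
f is primitive ⇔ x has order 255 in GF(2)[x]/(f), i.e. x^(255/q) ≠ 1 for each prime q | 255.
x^(85) mod f = x^7 + x^6 + x^4 + x^3 + x + 1.
x^(51) mod f = x^6 + x^3 + x^2 + 1.
x^(15) mod f = x^7 + x^6 + 1.
None equal 1, so x has full order 255; f is primitive.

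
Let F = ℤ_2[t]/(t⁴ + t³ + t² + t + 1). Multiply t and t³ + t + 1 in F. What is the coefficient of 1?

1

Multiply in ℤ_2[t]: (t)·(t³ + t + 1) = t⁴ + t² + t.
Reduce using t⁴ ≡ t³ + t² + t + 1 (mod t⁴ + t³ + t² + t + 1).
Reduced: t³ + 1.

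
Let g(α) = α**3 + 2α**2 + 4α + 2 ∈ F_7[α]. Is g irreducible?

Yes

Check for roots in F_7: g(0) = 2; g(1) = 2; g(2) = 5; g(3) = 3; g(4) = 2; g(5) = 1; g(6) = 6.
No roots. A degree-3 polynomial over a field with no linear factor is irreducible.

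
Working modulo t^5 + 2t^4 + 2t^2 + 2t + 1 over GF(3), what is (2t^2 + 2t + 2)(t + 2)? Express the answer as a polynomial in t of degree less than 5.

2t^3 + 1

Multiply in GF(3)[t]: (2t^2 + 2t + 2)·(t + 2) = 2t^3 + 1.
Reduced: 2t^3 + 1.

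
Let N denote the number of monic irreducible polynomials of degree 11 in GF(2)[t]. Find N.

Gauss's count: N_{2}(11) = (1/11) Σ_{d|11} μ(11/d)·2^d.
Divisors of 11: 1, 11; μ(11/d) for each: -1, 1.
Σ = − 2^1 + 2^11 = 2046.
N = 2046/11 = 186.

186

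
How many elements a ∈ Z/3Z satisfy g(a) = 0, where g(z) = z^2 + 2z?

2

Evaluate at each of the 3 elements of Z/3Z:
g(0) = 0 → root; g(1) = 0 → root; g(2) = 2.
Roots: {0, 1}.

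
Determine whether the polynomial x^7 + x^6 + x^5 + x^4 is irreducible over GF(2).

Write f(x) = x^7 + x^6 + x^5 + x^4.
Check for roots in GF(2): f(0) = 0 → root; f(1) = 0 → root.
f(0) = 0, so (x) divides f(x); f is reducible.

No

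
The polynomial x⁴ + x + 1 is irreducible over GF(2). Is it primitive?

Write f(x) = x⁴ + x + 1.
|GF(2^4)^×| = 2^4 − 1 = 15. Prime factorization: 15 = 3·5.
f is primitive ⇔ x has order 15 in GF(2)[x]/(f), i.e. x^(15/q) ≠ 1 for each prime q | 15.
x^(5) mod f = x² + x.
x^(3) mod f = x³.
None equal 1, so x has full order 15; f is primitive.

Yes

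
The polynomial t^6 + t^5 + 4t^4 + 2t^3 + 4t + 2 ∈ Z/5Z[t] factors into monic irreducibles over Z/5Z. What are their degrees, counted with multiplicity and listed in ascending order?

Write h(t) = t^6 + t^5 + 4t^4 + 2t^3 + 4t + 2.
Roots in Z/5Z: h(0) = 2; h(1) = 4; h(2) = 1; h(3) = 4; h(4) = 0 → root.
Linear factors from roots: (t + 1).
Complete factorization: h(t) = (t + 1)·(t^2 + 2t + 4)·(t^3 + 3t^2 + 4t + 3).
Factor degrees with multiplicity: 1 + 2 + 3 = 6.

1, 2, 3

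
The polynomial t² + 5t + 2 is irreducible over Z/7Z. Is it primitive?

No

Write f(t) = t² + 5t + 2.
|GF(7^2)^×| = 7^2 − 1 = 48. Prime factorization: 48 = 2^4·3.
f is primitive ⇔ t has order 48 in GF(7)[t]/(f), i.e. t^(48/q) ≠ 1 for each prime q | 48.
t^(24) mod f = 1
t^(16) mod f = 4.
Since t^(24) = 1, the order of t divides 24 < 48; not primitive.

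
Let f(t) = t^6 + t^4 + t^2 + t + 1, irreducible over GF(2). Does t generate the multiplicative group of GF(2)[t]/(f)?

|GF(2^6)^×| = 2^6 − 1 = 63. Prime factorization: 63 = 3^2·7.
f is primitive ⇔ t has order 63 in GF(2)[t]/(f), i.e. t^(63/q) ≠ 1 for each prime q | 63.
t^(21) mod f = 1
t^(9) mod f = t^4 + t^2 + t.
Since t^(21) = 1, the order of t divides 21 < 63; not primitive.

No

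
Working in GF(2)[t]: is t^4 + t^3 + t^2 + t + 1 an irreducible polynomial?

Write f(t) = t^4 + t^3 + t^2 + t + 1.
Check for roots in GF(2): f(0) = 1; f(1) = 1.
No roots, so no linear factors.
Monic irreducibles of degree 2 over GF(2): t^2 + t + 1.
None of them divide f (all give nonzero remainder).
No irreducible factor of degree ≤ 2 exists, so f is irreducible over GF(2).

Yes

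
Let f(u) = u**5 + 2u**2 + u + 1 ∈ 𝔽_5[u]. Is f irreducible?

No

Check for roots in 𝔽_5: f(0) = 1; f(1) = 0 → root; f(2) = 3; f(3) = 0 → root; f(4) = 1.
f(1) = 0, so (u − 1) divides f(u); f is reducible.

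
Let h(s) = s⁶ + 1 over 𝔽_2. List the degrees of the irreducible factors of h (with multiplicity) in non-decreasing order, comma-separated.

1, 1, 2, 2

Roots in 𝔽_2: h(0) = 1; h(1) = 0 → root.
Linear factors from roots: (s + 1).
Complete factorization: h(s) = (s + 1)^2·(s² + s + 1)^2.
Factor degrees with multiplicity: 1 + 1 + 2 + 2 = 6.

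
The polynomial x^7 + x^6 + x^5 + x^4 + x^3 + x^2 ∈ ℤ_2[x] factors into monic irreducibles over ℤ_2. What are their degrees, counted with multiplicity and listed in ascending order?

1, 1, 1, 2, 2

Write g(x) = x^7 + x^6 + x^5 + x^4 + x^3 + x^2.
Roots in ℤ_2: g(0) = 0 → root; g(1) = 0 → root.
Linear factors from roots: (x), (x + 1).
Complete factorization: g(x) = (x + 1)·(x)^2·(x^2 + x + 1)^2.
Factor degrees with multiplicity: 1 + 1 + 1 + 2 + 2 = 7.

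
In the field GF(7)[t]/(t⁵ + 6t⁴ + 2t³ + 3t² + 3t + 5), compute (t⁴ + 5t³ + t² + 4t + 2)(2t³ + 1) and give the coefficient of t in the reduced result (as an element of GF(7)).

Multiply in GF(7)[t]: (t⁴ + 5t³ + t² + 4t + 2)·(2t³ + 1) = 2t⁷ + 3t⁶ + 2t⁵ + 2t⁴ + 2t³ + t² + 4t + 2.
Reduce using t⁵ ≡ t⁴ + 5t³ + 4t² + 4t + 2 (mod t⁵ + 6t⁴ + 2t³ + 3t² + 3t + 5).
Reduced: 3t⁴ + 3t³ + 2t² + 5t + 1.

5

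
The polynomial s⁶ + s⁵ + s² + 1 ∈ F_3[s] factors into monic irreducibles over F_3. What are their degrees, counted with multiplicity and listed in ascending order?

Write g(s) = s⁶ + s⁵ + s² + 1.
Roots in F_3: g(0) = 1; g(1) = 1; g(2) = 2.
Complete factorization: g(s) = (s³ + 2s + 2)·(s³ + s² + s + 2).
Factor degrees with multiplicity: 3 + 3 = 6.

3, 3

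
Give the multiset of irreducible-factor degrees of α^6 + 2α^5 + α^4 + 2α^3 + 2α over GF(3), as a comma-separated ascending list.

1, 2, 3

Write h(α) = α^6 + 2α^5 + α^4 + 2α^3 + 2α.
Roots in GF(3): h(0) = 0 → root; h(1) = 2; h(2) = 2.
Linear factors from roots: (α).
Complete factorization: h(α) = (α)·(α^2 + 2α + 2)·(α^3 + 2α + 1).
Factor degrees with multiplicity: 1 + 2 + 3 = 6.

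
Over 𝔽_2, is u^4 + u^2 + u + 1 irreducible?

No

Write g(u) = u^4 + u^2 + u + 1.
Check for roots in 𝔽_2: g(0) = 1; g(1) = 0 → root.
g(1) = 0, so (u − 1) divides g(u); g is reducible.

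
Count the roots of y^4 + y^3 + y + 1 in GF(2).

Write g(y) = y^4 + y^3 + y + 1.
Evaluate at each of the 2 elements of GF(2):
g(0) = 1; g(1) = 0 → root.
Roots: {1}.

1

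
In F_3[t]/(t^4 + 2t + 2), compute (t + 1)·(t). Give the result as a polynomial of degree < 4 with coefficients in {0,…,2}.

Multiply in F_3[t]: (t + 1)·(t) = t^2 + t.
Reduced: t^2 + t.

t^2 + t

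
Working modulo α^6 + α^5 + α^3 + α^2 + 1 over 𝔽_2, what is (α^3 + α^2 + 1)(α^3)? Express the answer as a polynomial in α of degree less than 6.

α^2 + 1

Multiply in 𝔽_2[α]: (α^3 + α^2 + 1)·(α^3) = α^6 + α^5 + α^3.
Reduce using α^6 ≡ α^5 + α^3 + α^2 + 1 (mod α^6 + α^5 + α^3 + α^2 + 1).
Reduced: α^2 + 1.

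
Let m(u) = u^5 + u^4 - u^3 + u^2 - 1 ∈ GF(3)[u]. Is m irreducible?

Yes

Check for roots in GF(3): m(0) = 2; m(1) = 1; m(2) = 1.
No roots, so no linear factors.
Monic irreducibles of degree 2 over GF(3): u^2 + 1, u^2 + u - 1, u^2 - u - 1.
None of them divide m (all give nonzero remainder).
No irreducible factor of degree ≤ 2 exists, so m is irreducible over GF(3).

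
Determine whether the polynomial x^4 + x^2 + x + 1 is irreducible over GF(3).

Write g(x) = x^4 + x^2 + x + 1.
Check for roots in GF(3): g(0) = 1; g(1) = 1; g(2) = 2.
No roots, so no linear factors.
Monic irreducibles of degree 2 over GF(3): x^2 + 1, x^2 + x + 2, x^2 + 2x + 2.
None of them divide g (all give nonzero remainder).
No irreducible factor of degree ≤ 2 exists, so g is irreducible over GF(3).

Yes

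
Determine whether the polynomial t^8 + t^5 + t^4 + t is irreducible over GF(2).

Write P(t) = t^8 + t^5 + t^4 + t.
Check for roots in GF(2): P(0) = 0 → root; P(1) = 0 → root.
P(0) = 0, so (t) divides P(t); P is reducible.

No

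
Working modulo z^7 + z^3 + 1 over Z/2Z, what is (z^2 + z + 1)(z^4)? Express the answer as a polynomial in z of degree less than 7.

Multiply in Z/2Z[z]: (z^2 + z + 1)·(z^4) = z^6 + z^5 + z^4.
Reduced: z^6 + z^5 + z^4.

z^6 + z^5 + z^4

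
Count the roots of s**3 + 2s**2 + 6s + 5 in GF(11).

Write g(s) = s**3 + 2s**2 + 6s + 5.
Evaluate at each of the 11 elements of GF(11):
g(0) = 5; g(1) = 3; g(2) = 0 → root; g(3) = 2; g(4) = 4; g(5) = 1; g(6) = 10; g(7) = 4; g(8) = 0 → root; g(9) = 4; g(10) = 0 → root.
Roots: {2, 8, 10}.

3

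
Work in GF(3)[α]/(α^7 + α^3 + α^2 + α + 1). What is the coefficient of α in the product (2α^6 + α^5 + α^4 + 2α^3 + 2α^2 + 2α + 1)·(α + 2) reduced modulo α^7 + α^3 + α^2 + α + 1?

0

Multiply in GF(3)[α]: (2α^6 + α^5 + α^4 + 2α^3 + 2α^2 + 2α + 1)·(α + 2) = 2α^7 + 2α^6 + α^4 + 2α + 2.
Reduce using α^7 ≡ 2α^3 + 2α^2 + 2α + 2 (mod α^7 + α^3 + α^2 + α + 1).
Reduced: 2α^6 + α^4 + α^3 + α^2.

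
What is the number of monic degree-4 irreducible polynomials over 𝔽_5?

150

Gauss's count: N_{5}(4) = (1/4) Σ_{d|4} μ(4/d)·5^d.
Divisors of 4: 1, 2, 4; μ(4/d) for each: 0, -1, 1.
Σ = − 5^2 + 5^4 = 600.
N = 600/4 = 150.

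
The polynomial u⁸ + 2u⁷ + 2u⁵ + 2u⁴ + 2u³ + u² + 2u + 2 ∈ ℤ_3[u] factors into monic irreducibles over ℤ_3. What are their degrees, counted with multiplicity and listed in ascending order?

Write f(u) = u⁸ + 2u⁷ + 2u⁵ + 2u⁴ + 2u³ + u² + 2u + 2.
Roots in ℤ_3: f(0) = 2; f(1) = 2; f(2) = 1.
Complete factorization: f(u) = (u⁸ + 2u⁷ + 2u⁵ + 2u⁴ + 2u³ + u² + 2u + 2).
Factor degrees with multiplicity: 8 = 8.

8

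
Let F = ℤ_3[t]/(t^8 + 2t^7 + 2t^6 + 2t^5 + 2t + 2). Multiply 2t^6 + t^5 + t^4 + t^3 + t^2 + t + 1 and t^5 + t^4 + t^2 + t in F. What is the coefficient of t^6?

Multiply in ℤ_3[t]: (2t^6 + t^5 + t^4 + t^3 + t^2 + t + 1)·(t^5 + t^4 + t^2 + t) = 2t^11 + 2t^9 + t^8 + 2t^7 + t^6 + t^5 + 2t^3 + 2t^2 + t.
Reduce using t^8 ≡ t^7 + t^6 + t^5 + t + 1 (mod t^8 + 2t^7 + 2t^6 + 2t^5 + 2t + 2).
Reduced: 2t^4 + t^2 + 2.

0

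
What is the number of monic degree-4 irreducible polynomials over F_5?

x^(5^4) − x is the product of all monic irreducibles of degree dividing 4; Möbius inversion gives N = (1/4) Σ μ(4/d)·5^d.
Divisors of 4: 1, 2, 4; μ(4/d) for each: 0, -1, 1.
Σ = − 5^2 + 5^4 = 600.
N = 600/4 = 150.

150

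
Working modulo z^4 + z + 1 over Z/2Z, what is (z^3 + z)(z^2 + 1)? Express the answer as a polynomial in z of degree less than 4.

z^2

Multiply in Z/2Z[z]: (z^3 + z)·(z^2 + 1) = z^5 + z.
Reduce using z^4 ≡ z + 1 (mod z^4 + z + 1).
Reduced: z^2.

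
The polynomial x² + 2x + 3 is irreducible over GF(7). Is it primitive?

Write f(x) = x² + 2x + 3.
|GF(7^2)^×| = 7^2 − 1 = 48. Prime factorization: 48 = 2^4·3.
f is primitive ⇔ x has order 48 in GF(7)[x]/(f), i.e. x^(48/q) ≠ 1 for each prime q | 48.
x^(24) mod f = 6.
x^(16) mod f = 2.
None equal 1, so x has full order 48; f is primitive.

Yes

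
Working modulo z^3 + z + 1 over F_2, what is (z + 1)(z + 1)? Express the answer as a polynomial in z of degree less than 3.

Multiply in F_2[z]: (z + 1)·(z + 1) = z^2 + 1.
Reduced: z^2 + 1.

z^2 + 1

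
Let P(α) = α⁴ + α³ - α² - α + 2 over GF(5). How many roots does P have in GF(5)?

1

Evaluate at each of the 5 elements of GF(5):
P(0) = 2; P(1) = 2; P(2) = 0 → root; P(3) = 3; P(4) = 2.
Roots: {2}.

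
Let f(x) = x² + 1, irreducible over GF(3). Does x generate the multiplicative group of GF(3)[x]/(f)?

No

|GF(3^2)^×| = 3^2 − 1 = 8. Prime factorization: 8 = 2^3.
f is primitive ⇔ x has order 8 in GF(3)[x]/(f), i.e. x^(8/q) ≠ 1 for each prime q | 8.
x^(4) mod f = 1
Since x^(4) = 1, the order of x divides 4 < 8; not primitive.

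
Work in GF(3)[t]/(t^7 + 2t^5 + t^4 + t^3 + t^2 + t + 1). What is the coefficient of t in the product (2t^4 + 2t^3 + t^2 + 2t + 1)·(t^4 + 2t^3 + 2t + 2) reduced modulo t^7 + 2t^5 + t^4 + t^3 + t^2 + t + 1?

Multiply in GF(3)[t]: (2t^4 + 2t^3 + t^2 + 2t + 1)·(t^4 + 2t^3 + 2t + 2) = 2t^8 + 2t^6 + 2t^5 + t^4 + 2t^3 + 2.
Reduce using t^7 ≡ t^5 + 2t^4 + 2t^3 + 2t^2 + 2t + 2 (mod t^7 + 2t^5 + t^4 + t^3 + t^2 + t + 1).
Reduced: t^6 + 2t^4 + t^2 + t + 2.

1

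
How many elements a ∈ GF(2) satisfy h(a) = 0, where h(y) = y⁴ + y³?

2

Evaluate at each of the 2 elements of GF(2):
h(0) = 0 → root; h(1) = 0 → root.
Roots: {0, 1}.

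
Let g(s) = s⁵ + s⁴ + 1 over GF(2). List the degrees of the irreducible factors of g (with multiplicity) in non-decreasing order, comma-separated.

2, 3

Roots in GF(2): g(0) = 1; g(1) = 1.
Complete factorization: g(s) = (s² + s + 1)·(s³ + s + 1).
Factor degrees with multiplicity: 2 + 3 = 5.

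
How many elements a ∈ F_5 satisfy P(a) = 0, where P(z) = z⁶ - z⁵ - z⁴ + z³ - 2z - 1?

Evaluate at each of the 5 elements of F_5:
P(0) = 4; P(1) = 2; P(2) = 4; P(3) = 0 → root; P(4) = 1.
Roots: {3}.

1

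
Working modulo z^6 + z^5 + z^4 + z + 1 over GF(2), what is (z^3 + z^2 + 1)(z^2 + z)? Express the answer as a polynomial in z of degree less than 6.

Multiply in GF(2)[z]: (z^3 + z^2 + 1)·(z^2 + z) = z^5 + z^3 + z^2 + z.
Reduced: z^5 + z^3 + z^2 + z.

z^5 + z^3 + z^2 + z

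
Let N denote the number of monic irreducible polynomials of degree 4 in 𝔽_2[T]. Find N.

x^(2^4) − x is the product of all monic irreducibles of degree dividing 4; Möbius inversion gives N = (1/4) Σ μ(4/d)·2^d.
Divisors of 4: 1, 2, 4; μ(4/d) for each: 0, -1, 1.
Σ = − 2^2 + 2^4 = 12.
N = 12/4 = 3.

3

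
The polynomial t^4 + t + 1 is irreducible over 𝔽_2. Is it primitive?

Write f(t) = t^4 + t + 1.
|GF(2^4)^×| = 2^4 − 1 = 15. Prime factorization: 15 = 3·5.
f is primitive ⇔ t has order 15 in GF(2)[t]/(f), i.e. t^(15/q) ≠ 1 for each prime q | 15.
t^(5) mod f = t^2 + t.
t^(3) mod f = t^3.
None equal 1, so t has full order 15; f is primitive.

Yes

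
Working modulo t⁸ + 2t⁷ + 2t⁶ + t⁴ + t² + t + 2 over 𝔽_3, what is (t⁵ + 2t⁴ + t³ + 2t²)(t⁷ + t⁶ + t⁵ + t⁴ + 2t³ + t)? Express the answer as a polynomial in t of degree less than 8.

2t^7 + 2t^6 + 2t^3 + t^2 + 1

Multiply in 𝔽_3[t]: (t⁵ + 2t⁴ + t³ + 2t²)·(t⁷ + t⁶ + t⁵ + t⁴ + 2t³ + t) = t¹² + t¹⁰ + t⁸ + t⁷ + 2t⁶ + t⁴ + 2t³.
Reduce using t⁸ ≡ t⁷ + t⁶ + 2t⁴ + 2t² + 2t + 1 (mod t⁸ + 2t⁷ + 2t⁶ + t⁴ + t² + t + 2).
Reduced: 2t⁷ + 2t⁶ + 2t³ + t² + 1.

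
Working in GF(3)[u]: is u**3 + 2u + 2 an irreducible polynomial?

Yes

Write m(u) = u**3 + 2u + 2.
Check for roots in GF(3): m(0) = 2; m(1) = 2; m(2) = 2.
No roots. A degree-3 polynomial over a field with no linear factor is irreducible.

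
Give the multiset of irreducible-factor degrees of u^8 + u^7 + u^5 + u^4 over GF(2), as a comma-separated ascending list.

1, 1, 1, 1, 1, 1, 2

Write g(u) = u^8 + u^7 + u^5 + u^4.
Roots in GF(2): g(0) = 0 → root; g(1) = 0 → root.
Linear factors from roots: (u), (u + 1).
Complete factorization: g(u) = (u + 1)^2·(u)^4·(u^2 + u + 1).
Factor degrees with multiplicity: 1 + 1 + 1 + 1 + 1 + 1 + 2 = 8.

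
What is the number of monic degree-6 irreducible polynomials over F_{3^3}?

The number of monic irreducibles of degree 6 over GF(27) is (1/6)·Σ_{d∣6} μ(6/d) 27^d.
Divisors of 6: 1, 2, 3, 6; μ(6/d) for each: 1, -1, -1, 1.
Σ = 27^1 − 27^2 − 27^3 + 27^6 = 387400104.
N = 387400104/6 = 64566684.

64566684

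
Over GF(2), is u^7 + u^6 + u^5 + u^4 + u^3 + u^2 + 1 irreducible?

Write P(u) = u^7 + u^6 + u^5 + u^4 + u^3 + u^2 + 1.
Check for roots in GF(2): P(0) = 1; P(1) = 1.
No roots, so no linear factors.
Monic irreducibles of degree 2 over GF(2): u^2 + u + 1.
None of them divide P (all give nonzero remainder).
Monic irreducibles of degree 3 over GF(2): u^3 + u + 1, u^3 + u^2 + 1.
None of them divide P (all give nonzero remainder).
No irreducible factor of degree ≤ 3 exists, so P is irreducible over GF(2).

Yes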